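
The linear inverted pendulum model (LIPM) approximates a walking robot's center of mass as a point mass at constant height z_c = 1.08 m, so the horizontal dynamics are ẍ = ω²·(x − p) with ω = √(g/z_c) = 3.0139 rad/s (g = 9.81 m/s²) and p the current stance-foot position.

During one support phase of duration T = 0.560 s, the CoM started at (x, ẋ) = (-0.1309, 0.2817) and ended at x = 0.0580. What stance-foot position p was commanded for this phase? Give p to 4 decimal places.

ωT = 3.0139·0.560 = 1.687784; cosh(ωT) = 2.796207, sinh(ωT) = 2.611278
x(T) = p + (x₀−p)·cosh(ωT) + (ẋ₀/ω)·sinh(ωT) ⇒ p·(1 − cosh) = x(T) − x₀·cosh − (ẋ₀/ω)·sinh
numerator   = 0.0580 − (-0.1309)·2.796207 − (0.2817/3.0139)·2.611278 = 0.179955
denominator = 1 − 2.796207 = -1.796207
p = 0.179955 / -1.796207 = -0.1002

p = -0.1002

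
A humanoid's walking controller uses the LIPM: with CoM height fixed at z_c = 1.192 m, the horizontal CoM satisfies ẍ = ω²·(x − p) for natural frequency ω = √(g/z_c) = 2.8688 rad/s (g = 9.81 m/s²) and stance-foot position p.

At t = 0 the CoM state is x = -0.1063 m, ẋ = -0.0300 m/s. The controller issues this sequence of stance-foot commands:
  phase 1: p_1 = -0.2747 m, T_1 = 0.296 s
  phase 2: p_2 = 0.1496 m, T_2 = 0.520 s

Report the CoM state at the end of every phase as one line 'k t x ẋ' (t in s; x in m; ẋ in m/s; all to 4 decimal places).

1 0.2960 -0.0518 0.4199
2 0.8160 -0.0119 -0.2389

phase 1: p=-0.2747, T=0.296, ωT=0.849165, cosh=1.382733, sinh=0.954961; start (x,ẋ)=(-0.106300, -0.030000) → end (x,ẋ)=(-0.051834, 0.419865)
phase 2: p=0.1496, T=0.520, ωT=1.491776, cosh=2.334978, sinh=2.110005; start (x,ẋ)=(-0.051834, 0.419865) → end (x,ẋ)=(-0.011933, -0.238942)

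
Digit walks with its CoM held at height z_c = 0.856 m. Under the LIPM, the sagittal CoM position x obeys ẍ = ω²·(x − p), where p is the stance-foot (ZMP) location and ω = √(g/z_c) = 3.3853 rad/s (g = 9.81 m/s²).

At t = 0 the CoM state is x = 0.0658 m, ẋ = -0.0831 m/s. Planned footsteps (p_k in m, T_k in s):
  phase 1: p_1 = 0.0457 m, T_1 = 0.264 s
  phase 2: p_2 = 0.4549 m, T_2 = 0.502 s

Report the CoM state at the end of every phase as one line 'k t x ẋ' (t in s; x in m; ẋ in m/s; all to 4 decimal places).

1 0.2640 0.0494 -0.0493
2 0.7660 -0.7299 -3.7689

phase 1: p=0.0457, T=0.264, ωT=0.893719, cosh=1.426667, sinh=1.017536; start (x,ẋ)=(0.065800, -0.083100) → end (x,ẋ)=(0.049398, -0.049318)
phase 2: p=0.4549, T=0.502, ωT=1.699421, cosh=2.826783, sinh=2.643994; start (x,ẋ)=(0.049398, -0.049318) → end (x,ẋ)=(-0.729884, -3.768941)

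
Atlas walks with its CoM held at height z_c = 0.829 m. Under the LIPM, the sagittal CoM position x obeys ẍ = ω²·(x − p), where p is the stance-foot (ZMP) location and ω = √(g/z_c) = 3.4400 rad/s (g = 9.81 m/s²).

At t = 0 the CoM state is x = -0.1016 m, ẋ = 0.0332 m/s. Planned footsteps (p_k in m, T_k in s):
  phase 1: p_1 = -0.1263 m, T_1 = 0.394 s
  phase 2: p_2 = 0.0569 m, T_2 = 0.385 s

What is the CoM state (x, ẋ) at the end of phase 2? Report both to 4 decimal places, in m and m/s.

phase 1: p=-0.1263, T=0.394, ωT=1.355360, cosh=2.068006, sinh=1.810151; start (x,ẋ)=(-0.101600, 0.033200) → end (x,ẋ)=(-0.057750, 0.222463)
phase 2: p=0.0569, T=0.385, ωT=1.324400, cosh=2.012946, sinh=1.746983; start (x,ẋ)=(-0.057750, 0.222463) → end (x,ẋ)=(-0.060908, -0.241199)

x = -0.0609, ẋ = -0.2412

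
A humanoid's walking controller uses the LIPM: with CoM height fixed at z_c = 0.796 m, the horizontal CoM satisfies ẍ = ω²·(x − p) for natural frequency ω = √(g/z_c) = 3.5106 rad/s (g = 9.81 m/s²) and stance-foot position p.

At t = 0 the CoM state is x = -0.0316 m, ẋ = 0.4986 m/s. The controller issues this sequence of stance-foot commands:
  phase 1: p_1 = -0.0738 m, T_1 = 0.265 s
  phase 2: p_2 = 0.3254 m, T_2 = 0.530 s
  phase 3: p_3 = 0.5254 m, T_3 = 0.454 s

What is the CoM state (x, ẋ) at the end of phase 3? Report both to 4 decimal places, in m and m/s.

phase 1: p=-0.0738, T=0.265, ωT=0.930309, cosh=1.464862, sinh=1.070430; start (x,ẋ)=(-0.031600, 0.498600) → end (x,ẋ)=(0.140047, 0.888962)
phase 2: p=0.3254, T=0.530, ωT=1.860618, cosh=3.291642, sinh=3.136066; start (x,ẋ)=(0.140047, 0.888962) → end (x,ẋ)=(0.509406, 0.885507)
phase 3: p=0.5254, T=0.454, ωT=1.593812, cosh=2.562815, sinh=2.359665; start (x,ẋ)=(0.509406, 0.885507) → end (x,ẋ)=(1.079608, 2.136900)

x = 1.0796, ẋ = 2.1369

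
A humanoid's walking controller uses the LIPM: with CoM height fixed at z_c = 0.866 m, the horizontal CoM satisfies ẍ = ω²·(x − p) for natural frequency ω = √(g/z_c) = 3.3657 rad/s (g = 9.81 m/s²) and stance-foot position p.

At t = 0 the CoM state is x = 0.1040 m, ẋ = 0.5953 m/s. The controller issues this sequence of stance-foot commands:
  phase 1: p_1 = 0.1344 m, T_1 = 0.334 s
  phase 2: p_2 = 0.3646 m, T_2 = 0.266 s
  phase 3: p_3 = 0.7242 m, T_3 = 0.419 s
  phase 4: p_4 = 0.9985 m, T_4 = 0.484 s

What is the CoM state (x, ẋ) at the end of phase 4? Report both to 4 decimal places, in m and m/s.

phase 1: p=0.1344, T=0.334, ωT=1.124144, cosh=1.701256, sinh=1.376325; start (x,ẋ)=(0.104000, 0.595300) → end (x,ẋ)=(0.326116, 0.871936)
phase 2: p=0.3646, T=0.266, ωT=0.895276, cosh=1.428253, sinh=1.019759; start (x,ẋ)=(0.326116, 0.871936) → end (x,ẋ)=(0.573819, 1.113260)
phase 3: p=0.7242, T=0.419, ωT=1.410228, cosh=2.170489, sinh=1.926402; start (x,ẋ)=(0.573819, 1.113260) → end (x,ẋ)=(1.034988, 1.441295)
phase 4: p=0.9985, T=0.484, ωT=1.628999, cosh=2.647447, sinh=2.451321; start (x,ẋ)=(1.034988, 1.441295) → end (x,ẋ)=(2.144831, 4.116795)

x = 2.1448, ẋ = 4.1168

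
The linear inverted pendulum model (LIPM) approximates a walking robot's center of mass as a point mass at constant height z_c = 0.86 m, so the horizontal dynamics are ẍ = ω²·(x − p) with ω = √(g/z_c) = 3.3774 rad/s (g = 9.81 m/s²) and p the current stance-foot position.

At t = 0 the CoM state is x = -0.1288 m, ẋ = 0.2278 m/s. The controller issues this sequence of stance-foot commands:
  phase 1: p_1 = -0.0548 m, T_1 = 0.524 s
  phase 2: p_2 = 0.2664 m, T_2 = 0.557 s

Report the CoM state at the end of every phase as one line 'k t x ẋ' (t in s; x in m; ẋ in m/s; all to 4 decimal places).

1 0.5240 -0.0861 -0.0242
2 1.0810 -0.9398 -3.8962

phase 1: p=-0.0548, T=0.524, ωT=1.769758, cosh=3.019902, sinh=2.849528; start (x,ẋ)=(-0.128800, 0.227800) → end (x,ẋ)=(-0.086077, -0.024242)
phase 2: p=0.2664, T=0.557, ωT=1.881212, cosh=3.356928, sinh=3.204523; start (x,ẋ)=(-0.086077, -0.024242) → end (x,ẋ)=(-0.939841, -3.896220)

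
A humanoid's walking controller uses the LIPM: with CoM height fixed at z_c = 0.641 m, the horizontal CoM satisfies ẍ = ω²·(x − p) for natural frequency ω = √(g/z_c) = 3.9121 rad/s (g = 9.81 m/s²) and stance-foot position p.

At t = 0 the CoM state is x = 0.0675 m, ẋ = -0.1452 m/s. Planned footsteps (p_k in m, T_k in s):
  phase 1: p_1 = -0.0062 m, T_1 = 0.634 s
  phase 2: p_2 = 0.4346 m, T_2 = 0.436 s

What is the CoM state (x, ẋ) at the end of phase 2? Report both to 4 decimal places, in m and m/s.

phase 1: p=-0.0062, T=0.634, ωT=2.480271, cosh=6.014113, sinh=5.930393; start (x,ẋ)=(0.067500, -0.145200) → end (x,ẋ)=(0.216930, 0.836612)
phase 2: p=0.4346, T=0.436, ωT=1.705676, cosh=2.843377, sinh=2.661727; start (x,ẋ)=(0.216930, 0.836612) → end (x,ẋ)=(0.384899, 0.112218)

x = 0.3849, ẋ = 0.1122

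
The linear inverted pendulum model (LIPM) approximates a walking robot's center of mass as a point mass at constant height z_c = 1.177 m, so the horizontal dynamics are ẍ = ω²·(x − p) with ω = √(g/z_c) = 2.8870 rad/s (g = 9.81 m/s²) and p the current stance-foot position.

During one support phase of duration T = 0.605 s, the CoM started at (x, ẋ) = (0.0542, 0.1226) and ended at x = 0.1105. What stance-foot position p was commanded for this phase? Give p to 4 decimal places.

p = 0.0858

ωT = 2.8870·0.605 = 1.746635; cosh(ωT) = 2.954815, sinh(ωT) = 2.780456
x(T) = p + (x₀−p)·cosh(ωT) + (ẋ₀/ω)·sinh(ωT) ⇒ p·(1 − cosh) = x(T) − x₀·cosh − (ẋ₀/ω)·sinh
numerator   = 0.1105 − (0.0542)·2.954815 − (0.1226/2.8870)·2.780456 = -0.167726
denominator = 1 − 2.954815 = -1.954815
p = -0.167726 / -1.954815 = 0.0858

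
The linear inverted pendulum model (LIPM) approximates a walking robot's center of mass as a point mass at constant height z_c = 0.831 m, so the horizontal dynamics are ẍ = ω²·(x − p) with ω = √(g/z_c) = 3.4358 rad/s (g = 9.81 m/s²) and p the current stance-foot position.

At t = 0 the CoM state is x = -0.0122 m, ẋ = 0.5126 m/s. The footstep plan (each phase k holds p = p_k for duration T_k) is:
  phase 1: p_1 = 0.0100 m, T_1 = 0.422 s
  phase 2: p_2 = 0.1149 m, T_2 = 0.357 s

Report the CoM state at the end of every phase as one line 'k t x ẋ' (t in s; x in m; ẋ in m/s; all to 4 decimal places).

1 0.4220 0.2606 0.9990
2 0.7790 0.8377 2.6295

phase 1: p=0.0100, T=0.422, ωT=1.449908, cosh=2.248656, sinh=2.014064; start (x,ẋ)=(-0.012200, 0.512600) → end (x,ẋ)=(0.260566, 0.999039)
phase 2: p=0.1149, T=0.357, ωT=1.226581, cosh=1.851422, sinh=1.558129; start (x,ẋ)=(0.260566, 0.999039) → end (x,ẋ)=(0.837651, 2.629452)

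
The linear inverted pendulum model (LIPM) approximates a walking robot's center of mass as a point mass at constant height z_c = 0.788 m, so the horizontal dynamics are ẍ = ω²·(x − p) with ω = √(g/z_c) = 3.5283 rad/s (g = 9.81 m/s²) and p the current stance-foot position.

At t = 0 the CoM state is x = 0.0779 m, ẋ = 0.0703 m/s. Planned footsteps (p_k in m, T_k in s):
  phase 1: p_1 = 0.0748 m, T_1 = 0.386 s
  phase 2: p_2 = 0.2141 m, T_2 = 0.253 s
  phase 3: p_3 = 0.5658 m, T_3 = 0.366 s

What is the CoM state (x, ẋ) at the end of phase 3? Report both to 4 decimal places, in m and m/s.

x = -0.3498, ẋ = -2.8323

phase 1: p=0.0748, T=0.386, ωT=1.361924, cosh=2.079932, sinh=1.823764; start (x,ẋ)=(0.077900, 0.070300) → end (x,ẋ)=(0.117586, 0.166167)
phase 2: p=0.2141, T=0.253, ωT=0.892660, cosh=1.425590, sinh=1.016025; start (x,ẋ)=(0.117586, 0.166167) → end (x,ẋ)=(0.124360, -0.109103)
phase 3: p=0.5658, T=0.366, ωT=1.291358, cosh=1.956310, sinh=1.681413; start (x,ẋ)=(0.124360, -0.109103) → end (x,ẋ)=(-0.349786, -2.832293)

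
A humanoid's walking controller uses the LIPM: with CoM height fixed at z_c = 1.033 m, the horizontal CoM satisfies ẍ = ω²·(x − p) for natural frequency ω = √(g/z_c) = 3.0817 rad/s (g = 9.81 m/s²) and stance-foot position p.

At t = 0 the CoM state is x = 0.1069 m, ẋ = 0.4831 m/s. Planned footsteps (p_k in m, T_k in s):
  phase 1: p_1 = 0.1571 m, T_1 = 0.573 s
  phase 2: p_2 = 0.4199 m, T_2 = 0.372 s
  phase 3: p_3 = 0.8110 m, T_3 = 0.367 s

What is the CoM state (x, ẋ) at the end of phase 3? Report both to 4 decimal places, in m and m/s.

phase 1: p=0.1571, T=0.573, ωT=1.765814, cosh=3.008689, sinh=2.837641; start (x,ẋ)=(0.106900, 0.483100) → end (x,ẋ)=(0.450904, 1.014511)
phase 2: p=0.4199, T=0.372, ωT=1.146392, cosh=1.732301, sinh=1.414519; start (x,ẋ)=(0.450904, 1.014511) → end (x,ẋ)=(0.939275, 1.892588)
phase 3: p=0.8110, T=0.367, ωT=1.130984, cosh=1.710710, sinh=1.387994; start (x,ẋ)=(0.939275, 1.892588) → end (x,ẋ)=(1.882861, 3.786351)

x = 1.8829, ẋ = 3.7864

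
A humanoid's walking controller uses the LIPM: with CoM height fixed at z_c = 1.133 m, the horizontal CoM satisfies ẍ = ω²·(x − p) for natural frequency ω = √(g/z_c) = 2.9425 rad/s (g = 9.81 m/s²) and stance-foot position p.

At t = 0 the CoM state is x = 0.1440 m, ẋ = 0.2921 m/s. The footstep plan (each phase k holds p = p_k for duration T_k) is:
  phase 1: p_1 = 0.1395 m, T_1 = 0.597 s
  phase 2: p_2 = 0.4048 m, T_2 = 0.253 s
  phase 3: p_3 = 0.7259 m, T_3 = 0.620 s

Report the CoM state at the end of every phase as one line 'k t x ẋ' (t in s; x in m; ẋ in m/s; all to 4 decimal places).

1 0.5970 0.4319 0.9085
2 0.8500 0.6914 1.2371
3 1.4700 1.8854 3.6279

phase 1: p=0.1395, T=0.597, ωT=1.756672, cosh=2.982873, sinh=2.810255; start (x,ẋ)=(0.144000, 0.292100) → end (x,ẋ)=(0.431895, 0.908509)
phase 2: p=0.4048, T=0.253, ωT=0.744452, cosh=1.290141, sinh=0.815147; start (x,ẋ)=(0.431895, 0.908509) → end (x,ẋ)=(0.691436, 1.237094)
phase 3: p=0.7259, T=0.620, ωT=1.824350, cosh=3.180043, sinh=3.018721; start (x,ẋ)=(0.691436, 1.237094) → end (x,ẋ)=(1.885443, 3.627887)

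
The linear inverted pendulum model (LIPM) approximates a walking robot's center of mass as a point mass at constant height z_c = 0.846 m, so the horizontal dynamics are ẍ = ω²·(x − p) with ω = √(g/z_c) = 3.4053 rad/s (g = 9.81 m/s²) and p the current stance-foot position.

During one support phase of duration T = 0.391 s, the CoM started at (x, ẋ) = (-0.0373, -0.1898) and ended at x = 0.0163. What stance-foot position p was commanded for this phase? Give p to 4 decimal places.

ωT = 3.4053·0.391 = 1.331472; cosh(ωT) = 2.025351, sinh(ωT) = 1.761263
x(T) = p + (x₀−p)·cosh(ωT) + (ẋ₀/ω)·sinh(ωT) ⇒ p·(1 − cosh) = x(T) − x₀·cosh − (ẋ₀/ω)·sinh
numerator   = 0.0163 − (-0.0373)·2.025351 − (-0.1898/3.4053)·1.761263 = 0.190012
denominator = 1 − 2.025351 = -1.025351
p = 0.190012 / -1.025351 = -0.1853

p = -0.1853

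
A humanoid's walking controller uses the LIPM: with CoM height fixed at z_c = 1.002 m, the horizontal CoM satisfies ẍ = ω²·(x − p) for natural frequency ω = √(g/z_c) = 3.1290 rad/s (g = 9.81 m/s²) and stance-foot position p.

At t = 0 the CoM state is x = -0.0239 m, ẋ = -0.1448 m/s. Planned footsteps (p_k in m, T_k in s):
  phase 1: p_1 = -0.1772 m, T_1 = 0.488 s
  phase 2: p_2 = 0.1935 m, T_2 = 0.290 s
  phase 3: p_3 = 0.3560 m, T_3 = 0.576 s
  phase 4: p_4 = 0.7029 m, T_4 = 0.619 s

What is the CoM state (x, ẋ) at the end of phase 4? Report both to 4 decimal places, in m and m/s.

x = 2.4139, ẋ = 5.5322

phase 1: p=-0.1772, T=0.488, ωT=1.526952, cosh=2.410659, sinh=2.193463; start (x,ẋ)=(-0.023900, -0.144800) → end (x,ẋ)=(0.090848, 0.703087)
phase 2: p=0.1935, T=0.290, ωT=0.907410, cosh=1.440732, sinh=1.037164; start (x,ẋ)=(0.090848, 0.703087) → end (x,ẋ)=(0.278657, 0.679824)
phase 3: p=0.3560, T=0.576, ωT=1.802304, cosh=3.114260, sinh=2.949342; start (x,ẋ)=(0.278657, 0.679824) → end (x,ẋ)=(0.755924, 1.403388)
phase 4: p=0.7029, T=0.619, ωT=1.936851, cosh=3.540515, sinh=3.396358; start (x,ẋ)=(0.755924, 1.403388) → end (x,ẋ)=(2.413931, 5.532208)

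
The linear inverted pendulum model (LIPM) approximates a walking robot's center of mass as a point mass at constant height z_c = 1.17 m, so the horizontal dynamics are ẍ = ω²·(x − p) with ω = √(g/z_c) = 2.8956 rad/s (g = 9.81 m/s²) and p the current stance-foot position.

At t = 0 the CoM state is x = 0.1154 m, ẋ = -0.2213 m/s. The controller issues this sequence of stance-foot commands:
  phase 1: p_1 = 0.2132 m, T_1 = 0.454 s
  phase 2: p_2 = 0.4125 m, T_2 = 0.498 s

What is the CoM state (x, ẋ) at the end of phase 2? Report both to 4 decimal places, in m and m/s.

phase 1: p=0.2132, T=0.454, ωT=1.314602, cosh=1.995926, sinh=1.727345; start (x,ẋ)=(0.115400, -0.221300) → end (x,ẋ)=(-0.114016, -0.930865)
phase 2: p=0.4125, T=0.498, ωT=1.442009, cosh=2.232818, sinh=1.996365; start (x,ẋ)=(-0.114016, -0.930865) → end (x,ẋ)=(-1.404897, -5.122069)

x = -1.4049, ẋ = -5.1221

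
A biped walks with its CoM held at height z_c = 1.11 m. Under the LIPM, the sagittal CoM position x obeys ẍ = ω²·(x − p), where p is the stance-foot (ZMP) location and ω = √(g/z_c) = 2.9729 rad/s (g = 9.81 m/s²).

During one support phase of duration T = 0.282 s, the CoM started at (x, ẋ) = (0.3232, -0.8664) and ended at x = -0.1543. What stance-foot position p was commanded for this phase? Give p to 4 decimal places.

ωT = 2.9729·0.282 = 0.838358; cosh(ωT) = 1.372493, sinh(ωT) = 0.940073
x(T) = p + (x₀−p)·cosh(ωT) + (ẋ₀/ω)·sinh(ωT) ⇒ p·(1 − cosh) = x(T) − x₀·cosh − (ẋ₀/ω)·sinh
numerator   = -0.1543 − (0.3232)·1.372493 − (-0.8664/2.9729)·0.940073 = -0.323922
denominator = 1 − 1.372493 = -0.372493
p = -0.323922 / -0.372493 = 0.8696

p = 0.8696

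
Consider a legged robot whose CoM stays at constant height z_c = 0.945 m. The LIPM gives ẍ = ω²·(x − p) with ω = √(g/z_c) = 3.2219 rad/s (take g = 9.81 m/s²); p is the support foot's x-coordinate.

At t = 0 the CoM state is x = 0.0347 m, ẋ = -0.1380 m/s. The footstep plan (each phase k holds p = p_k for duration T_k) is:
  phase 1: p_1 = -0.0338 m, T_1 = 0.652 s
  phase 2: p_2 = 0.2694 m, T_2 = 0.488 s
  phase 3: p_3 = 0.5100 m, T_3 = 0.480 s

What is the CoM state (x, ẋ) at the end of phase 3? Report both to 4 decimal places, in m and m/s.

x = -1.1437, ẋ = -5.1217

phase 1: p=-0.0338, T=0.652, ωT=2.100679, cosh=4.147044, sinh=4.024671; start (x,ẋ)=(0.034700, -0.138000) → end (x,ẋ)=(0.077888, 0.315953)
phase 2: p=0.2694, T=0.488, ωT=1.572287, cosh=2.512612, sinh=2.305042; start (x,ẋ)=(0.077888, 0.315953) → end (x,ẋ)=(0.014248, -0.628415)
phase 3: p=0.5100, T=0.480, ωT=1.546512, cosh=2.454027, sinh=2.241038; start (x,ẋ)=(0.014248, -0.628415) → end (x,ẋ)=(-1.143692, -5.121677)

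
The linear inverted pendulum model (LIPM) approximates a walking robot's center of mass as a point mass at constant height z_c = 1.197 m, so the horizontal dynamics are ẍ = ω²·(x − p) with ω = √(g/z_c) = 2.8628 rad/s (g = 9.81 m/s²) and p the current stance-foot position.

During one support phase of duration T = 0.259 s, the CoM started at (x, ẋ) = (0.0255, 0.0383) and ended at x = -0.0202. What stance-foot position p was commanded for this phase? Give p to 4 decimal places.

p = 0.2221

ωT = 2.8628·0.259 = 0.741465; cosh(ωT) = 1.287712, sinh(ωT) = 0.811297
x(T) = p + (x₀−p)·cosh(ωT) + (ẋ₀/ω)·sinh(ωT) ⇒ p·(1 − cosh) = x(T) − x₀·cosh − (ẋ₀/ω)·sinh
numerator   = -0.0202 − (0.0255)·1.287712 − (0.0383/2.8628)·0.811297 = -0.063891
denominator = 1 − 1.287712 = -0.287712
p = -0.063891 / -0.287712 = 0.2221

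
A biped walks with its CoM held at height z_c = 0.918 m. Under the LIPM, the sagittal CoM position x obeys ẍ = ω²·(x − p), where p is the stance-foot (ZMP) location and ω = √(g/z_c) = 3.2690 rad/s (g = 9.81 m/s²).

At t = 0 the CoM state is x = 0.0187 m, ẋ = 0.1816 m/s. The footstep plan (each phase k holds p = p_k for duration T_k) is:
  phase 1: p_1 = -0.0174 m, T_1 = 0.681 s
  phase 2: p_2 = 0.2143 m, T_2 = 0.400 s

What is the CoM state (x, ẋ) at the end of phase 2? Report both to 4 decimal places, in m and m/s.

x = 1.3241, ẋ = 3.8345

phase 1: p=-0.0174, T=0.681, ωT=2.226189, cosh=4.686215, sinh=4.578276; start (x,ẋ)=(0.018700, 0.181600) → end (x,ẋ)=(0.406106, 1.391303)
phase 2: p=0.2143, T=0.400, ωT=1.307600, cosh=1.983879, sinh=1.713411; start (x,ẋ)=(0.406106, 1.391303) → end (x,ẋ)=(1.324055, 3.834507)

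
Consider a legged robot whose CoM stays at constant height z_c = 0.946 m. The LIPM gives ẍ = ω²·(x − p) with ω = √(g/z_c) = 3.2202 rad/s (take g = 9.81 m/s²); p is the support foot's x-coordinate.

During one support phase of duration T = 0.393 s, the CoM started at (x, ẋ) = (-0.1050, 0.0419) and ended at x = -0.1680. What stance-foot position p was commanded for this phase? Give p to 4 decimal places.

ωT = 3.2202·0.393 = 1.265539; cosh(ωT) = 1.913544, sinh(ωT) = 1.631457
x(T) = p + (x₀−p)·cosh(ωT) + (ẋ₀/ω)·sinh(ωT) ⇒ p·(1 − cosh) = x(T) − x₀·cosh − (ẋ₀/ω)·sinh
numerator   = -0.1680 − (-0.1050)·1.913544 − (0.0419/3.2202)·1.631457 = 0.011694
denominator = 1 − 1.913544 = -0.913544
p = 0.011694 / -0.913544 = -0.0128

p = -0.0128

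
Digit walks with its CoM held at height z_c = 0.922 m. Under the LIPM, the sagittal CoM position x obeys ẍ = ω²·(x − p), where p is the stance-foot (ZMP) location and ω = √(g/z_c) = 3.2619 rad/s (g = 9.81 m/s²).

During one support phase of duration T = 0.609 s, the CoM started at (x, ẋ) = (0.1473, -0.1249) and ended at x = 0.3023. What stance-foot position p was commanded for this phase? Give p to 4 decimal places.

ωT = 3.2619·0.609 = 1.986497; cosh(ωT) = 3.713564, sinh(ωT) = 3.576389
x(T) = p + (x₀−p)·cosh(ωT) + (ẋ₀/ω)·sinh(ωT) ⇒ p·(1 − cosh) = x(T) − x₀·cosh − (ẋ₀/ω)·sinh
numerator   = 0.3023 − (0.1473)·3.713564 − (-0.1249/3.2619)·3.576389 = -0.107766
denominator = 1 − 3.713564 = -2.713564
p = -0.107766 / -2.713564 = 0.0397

p = 0.0397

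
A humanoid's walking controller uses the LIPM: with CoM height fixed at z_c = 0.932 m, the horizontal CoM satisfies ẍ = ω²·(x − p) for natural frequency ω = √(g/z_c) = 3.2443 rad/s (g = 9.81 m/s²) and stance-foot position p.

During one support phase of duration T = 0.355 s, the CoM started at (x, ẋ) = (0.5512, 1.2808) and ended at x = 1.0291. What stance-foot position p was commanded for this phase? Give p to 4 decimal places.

p = 0.6650

ωT = 3.2443·0.355 = 1.151726; cosh(ωT) = 1.739870, sinh(ωT) = 1.423780
x(T) = p + (x₀−p)·cosh(ωT) + (ẋ₀/ω)·sinh(ωT) ⇒ p·(1 − cosh) = x(T) − x₀·cosh − (ẋ₀/ω)·sinh
numerator   = 1.0291 − (0.5512)·1.739870 − (1.2808/3.2443)·1.423780 = -0.492003
denominator = 1 − 1.739870 = -0.739870
p = -0.492003 / -0.739870 = 0.6650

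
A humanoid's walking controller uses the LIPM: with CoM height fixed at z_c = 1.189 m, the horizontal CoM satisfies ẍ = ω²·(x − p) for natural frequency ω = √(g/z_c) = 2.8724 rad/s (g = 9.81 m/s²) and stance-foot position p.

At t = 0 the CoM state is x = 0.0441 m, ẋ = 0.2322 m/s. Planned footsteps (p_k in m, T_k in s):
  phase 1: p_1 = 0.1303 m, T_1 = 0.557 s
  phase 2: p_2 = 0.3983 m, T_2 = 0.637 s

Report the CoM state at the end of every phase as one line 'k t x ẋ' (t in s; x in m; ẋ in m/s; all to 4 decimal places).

1 0.5570 0.1002 0.0103
2 1.1940 -0.5438 -2.5669

phase 1: p=0.1303, T=0.557, ωT=1.599927, cosh=2.577291, sinh=2.375379; start (x,ẋ)=(0.044100, 0.232200) → end (x,ẋ)=(0.100159, 0.010301)
phase 2: p=0.3983, T=0.637, ωT=1.829719, cosh=3.196296, sinh=3.035838; start (x,ẋ)=(0.100159, 0.010301) → end (x,ẋ)=(-0.543759, -2.566905)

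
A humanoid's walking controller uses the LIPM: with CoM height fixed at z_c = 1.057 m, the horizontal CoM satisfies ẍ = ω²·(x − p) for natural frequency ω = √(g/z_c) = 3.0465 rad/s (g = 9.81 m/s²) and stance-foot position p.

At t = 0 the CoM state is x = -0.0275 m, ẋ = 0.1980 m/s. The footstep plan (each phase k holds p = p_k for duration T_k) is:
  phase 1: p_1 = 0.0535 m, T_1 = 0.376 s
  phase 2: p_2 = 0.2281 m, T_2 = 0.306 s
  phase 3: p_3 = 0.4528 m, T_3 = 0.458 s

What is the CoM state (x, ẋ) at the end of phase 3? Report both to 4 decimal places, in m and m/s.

x = -1.1923, ẋ = -4.7766

phase 1: p=0.0535, T=0.376, ωT=1.145484, cosh=1.731016, sinh=1.412946; start (x,ẋ)=(-0.027500, 0.198000) → end (x,ẋ)=(0.005119, -0.005927)
phase 2: p=0.2281, T=0.306, ωT=0.932229, cosh=1.466920, sinh=1.073245; start (x,ẋ)=(0.005119, -0.005927) → end (x,ẋ)=(-0.101084, -0.737762)
phase 3: p=0.4528, T=0.458, ωT=1.395297, cosh=2.141966, sinh=1.894207; start (x,ẋ)=(-0.101084, -0.737762) → end (x,ẋ)=(-1.192315, -4.776558)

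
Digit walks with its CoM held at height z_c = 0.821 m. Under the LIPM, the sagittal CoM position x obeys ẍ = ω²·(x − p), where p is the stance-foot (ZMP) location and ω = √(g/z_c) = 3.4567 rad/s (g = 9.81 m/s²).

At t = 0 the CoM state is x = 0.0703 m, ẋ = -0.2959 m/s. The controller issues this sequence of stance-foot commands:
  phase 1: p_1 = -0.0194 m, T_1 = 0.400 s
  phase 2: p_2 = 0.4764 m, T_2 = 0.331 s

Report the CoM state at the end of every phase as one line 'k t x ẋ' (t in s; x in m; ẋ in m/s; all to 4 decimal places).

1 0.4000 0.0108 -0.0478
2 0.7310 -0.3483 -2.3532

phase 1: p=-0.0194, T=0.400, ωT=1.382680, cosh=2.118237, sinh=1.867332; start (x,ẋ)=(0.070300, -0.295900) → end (x,ẋ)=(0.010759, -0.047790)
phase 2: p=0.4764, T=0.331, ωT=1.144168, cosh=1.729158, sinh=1.410669; start (x,ẋ)=(0.010759, -0.047790) → end (x,ẋ)=(-0.348270, -2.353225)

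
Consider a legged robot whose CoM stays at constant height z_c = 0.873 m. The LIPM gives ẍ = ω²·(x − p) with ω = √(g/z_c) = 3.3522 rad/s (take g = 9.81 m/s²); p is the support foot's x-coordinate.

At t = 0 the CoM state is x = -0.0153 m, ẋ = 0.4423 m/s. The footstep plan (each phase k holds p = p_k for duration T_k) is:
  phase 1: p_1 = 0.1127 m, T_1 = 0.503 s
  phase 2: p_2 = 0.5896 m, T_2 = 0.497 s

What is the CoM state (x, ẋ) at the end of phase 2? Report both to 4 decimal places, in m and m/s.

phase 1: p=0.1127, T=0.503, ωT=1.686157, cosh=2.791961, sinh=2.606731; start (x,ẋ)=(-0.015300, 0.442300) → end (x,ẋ)=(0.099269, 0.116384)
phase 2: p=0.5896, T=0.497, ωT=1.666043, cosh=2.740092, sinh=2.551099; start (x,ẋ)=(0.099269, 0.116384) → end (x,ẋ)=(-0.665380, -3.874303)

x = -0.6654, ẋ = -3.8743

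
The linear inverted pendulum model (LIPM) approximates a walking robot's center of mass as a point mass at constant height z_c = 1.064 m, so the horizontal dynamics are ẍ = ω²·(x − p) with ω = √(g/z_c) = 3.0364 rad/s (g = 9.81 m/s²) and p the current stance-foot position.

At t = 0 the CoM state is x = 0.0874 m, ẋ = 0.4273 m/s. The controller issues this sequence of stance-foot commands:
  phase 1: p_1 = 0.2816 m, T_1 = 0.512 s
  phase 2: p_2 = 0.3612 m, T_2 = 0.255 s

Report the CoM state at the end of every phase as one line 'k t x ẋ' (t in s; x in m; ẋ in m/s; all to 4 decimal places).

1 0.5120 0.1197 -0.2769
2 0.7670 -0.0343 -0.9904

phase 1: p=0.2816, T=0.512, ωT=1.554637, cosh=2.472317, sinh=2.261050; start (x,ẋ)=(0.087400, 0.427300) → end (x,ẋ)=(0.119664, -0.276850)
phase 2: p=0.3612, T=0.255, ωT=0.774282, cosh=1.315034, sinh=0.854000; start (x,ẋ)=(0.119664, -0.276850) → end (x,ẋ)=(-0.034293, -0.990390)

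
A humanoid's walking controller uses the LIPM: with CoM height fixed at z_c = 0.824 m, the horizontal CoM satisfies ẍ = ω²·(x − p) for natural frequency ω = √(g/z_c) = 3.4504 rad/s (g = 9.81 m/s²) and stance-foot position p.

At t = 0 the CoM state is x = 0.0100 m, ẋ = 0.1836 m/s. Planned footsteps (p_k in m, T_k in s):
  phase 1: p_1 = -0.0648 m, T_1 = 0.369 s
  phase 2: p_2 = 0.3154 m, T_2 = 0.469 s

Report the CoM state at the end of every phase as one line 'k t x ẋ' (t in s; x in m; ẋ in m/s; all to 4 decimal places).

1 0.3690 0.1669 0.7785
2 0.8380 0.4727 0.7988

phase 1: p=-0.0648, T=0.369, ωT=1.273198, cosh=1.926096, sinh=1.646161; start (x,ẋ)=(0.010000, 0.183600) → end (x,ẋ)=(0.166866, 0.778489)
phase 2: p=0.3154, T=0.469, ωT=1.618238, cosh=2.621220, sinh=2.422972; start (x,ẋ)=(0.166866, 0.778489) → end (x,ẋ)=(0.472738, 0.798815)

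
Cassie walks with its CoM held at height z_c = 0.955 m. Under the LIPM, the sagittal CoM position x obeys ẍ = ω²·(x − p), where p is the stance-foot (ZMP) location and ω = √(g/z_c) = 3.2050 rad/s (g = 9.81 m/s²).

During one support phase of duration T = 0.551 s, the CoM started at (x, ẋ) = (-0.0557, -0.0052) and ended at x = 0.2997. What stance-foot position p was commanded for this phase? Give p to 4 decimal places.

ωT = 3.2050·0.551 = 1.765955; cosh(ωT) = 3.009089, sinh(ωT) = 2.838065
x(T) = p + (x₀−p)·cosh(ωT) + (ẋ₀/ω)·sinh(ωT) ⇒ p·(1 − cosh) = x(T) − x₀·cosh − (ẋ₀/ω)·sinh
numerator   = 0.2997 − (-0.0557)·3.009089 − (-0.0052/3.2050)·2.838065 = 0.471911
denominator = 1 − 3.009089 = -2.009089
p = 0.471911 / -2.009089 = -0.2349

p = -0.2349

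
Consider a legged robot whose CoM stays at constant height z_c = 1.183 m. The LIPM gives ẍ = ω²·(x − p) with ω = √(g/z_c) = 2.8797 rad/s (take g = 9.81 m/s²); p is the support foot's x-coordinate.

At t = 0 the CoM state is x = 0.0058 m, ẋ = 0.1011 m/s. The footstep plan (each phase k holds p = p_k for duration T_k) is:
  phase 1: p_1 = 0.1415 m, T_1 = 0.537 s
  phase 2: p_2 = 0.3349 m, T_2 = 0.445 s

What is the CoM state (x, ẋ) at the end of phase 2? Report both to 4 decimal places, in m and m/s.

x = -0.8958, ẋ = -3.3603

phase 1: p=0.1415, T=0.537, ωT=1.546399, cosh=2.453774, sinh=2.240760; start (x,ẋ)=(0.005800, 0.101100) → end (x,ẋ)=(-0.112809, -0.627557)
phase 2: p=0.3349, T=0.445, ωT=1.281467, cosh=1.939774, sinh=1.662144; start (x,ẋ)=(-0.112809, -0.627557) → end (x,ẋ)=(-0.895776, -3.360267)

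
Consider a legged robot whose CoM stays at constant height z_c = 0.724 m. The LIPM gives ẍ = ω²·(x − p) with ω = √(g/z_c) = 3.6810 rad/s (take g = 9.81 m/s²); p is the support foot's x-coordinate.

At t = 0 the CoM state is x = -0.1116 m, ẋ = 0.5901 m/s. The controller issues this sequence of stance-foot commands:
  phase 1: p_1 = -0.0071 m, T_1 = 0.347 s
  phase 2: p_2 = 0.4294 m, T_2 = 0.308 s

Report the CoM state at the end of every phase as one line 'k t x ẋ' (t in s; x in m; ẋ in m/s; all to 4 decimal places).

1 0.3470 0.0561 0.5043
2 0.6550 -0.0199 -1.0492

phase 1: p=-0.0071, T=0.347, ωT=1.277307, cosh=1.932877, sinh=1.654090; start (x,ẋ)=(-0.111600, 0.590100) → end (x,ẋ)=(0.056081, 0.504321)
phase 2: p=0.4294, T=0.308, ωT=1.133748, cosh=1.714553, sinh=1.392728; start (x,ẋ)=(0.056081, 0.504321) → end (x,ẋ)=(-0.019862, -1.049184)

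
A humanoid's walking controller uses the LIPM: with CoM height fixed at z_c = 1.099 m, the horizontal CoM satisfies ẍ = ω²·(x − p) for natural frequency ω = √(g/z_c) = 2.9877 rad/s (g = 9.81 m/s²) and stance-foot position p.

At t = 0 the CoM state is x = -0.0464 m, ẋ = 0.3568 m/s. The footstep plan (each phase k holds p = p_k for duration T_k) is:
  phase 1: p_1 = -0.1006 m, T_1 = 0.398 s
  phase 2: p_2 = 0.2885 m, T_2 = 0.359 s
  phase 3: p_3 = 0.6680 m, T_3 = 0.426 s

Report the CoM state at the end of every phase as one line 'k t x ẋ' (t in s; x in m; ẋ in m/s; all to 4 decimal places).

phase 1: p=-0.1006, T=0.398, ωT=1.189105, cosh=1.794317, sinh=1.489823; start (x,ẋ)=(-0.046400, 0.356800) → end (x,ẋ)=(0.174571, 0.881464)
phase 2: p=0.2885, T=0.359, ωT=1.072584, cosh=1.632523, sinh=1.290400; start (x,ẋ)=(0.174571, 0.881464) → end (x,ẋ)=(0.483216, 0.999777)
phase 3: p=0.6680, T=0.426, ωT=1.272760, cosh=1.925376, sinh=1.645319; start (x,ẋ)=(0.483216, 0.999777) → end (x,ẋ)=(0.862796, 1.016602)

1 0.3980 0.1746 0.8815
2 0.7570 0.4832 0.9998
3 1.1830 0.8628 1.0166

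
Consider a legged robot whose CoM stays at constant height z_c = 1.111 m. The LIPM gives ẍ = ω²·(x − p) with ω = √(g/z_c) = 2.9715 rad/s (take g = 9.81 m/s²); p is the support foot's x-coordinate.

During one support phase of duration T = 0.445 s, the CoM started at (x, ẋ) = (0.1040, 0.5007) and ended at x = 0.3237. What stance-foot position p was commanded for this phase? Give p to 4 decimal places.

ωT = 2.9715·0.445 = 1.322318; cosh(ωT) = 2.009312, sinh(ωT) = 1.742795
x(T) = p + (x₀−p)·cosh(ωT) + (ẋ₀/ω)·sinh(ωT) ⇒ p·(1 − cosh) = x(T) − x₀·cosh − (ẋ₀/ω)·sinh
numerator   = 0.3237 − (0.1040)·2.009312 − (0.5007/2.9715)·1.742795 = -0.178931
denominator = 1 − 2.009312 = -1.009312
p = -0.178931 / -1.009312 = 0.1773

p = 0.1773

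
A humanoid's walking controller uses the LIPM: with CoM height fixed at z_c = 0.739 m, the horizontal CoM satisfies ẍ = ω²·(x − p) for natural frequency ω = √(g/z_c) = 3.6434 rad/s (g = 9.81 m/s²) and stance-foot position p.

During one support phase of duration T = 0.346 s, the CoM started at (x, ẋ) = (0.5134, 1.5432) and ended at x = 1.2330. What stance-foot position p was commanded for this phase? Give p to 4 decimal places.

p = 0.4774

ωT = 3.6434·0.346 = 1.260616; cosh(ωT) = 1.905537, sinh(ωT) = 1.622058
x(T) = p + (x₀−p)·cosh(ωT) + (ẋ₀/ω)·sinh(ωT) ⇒ p·(1 − cosh) = x(T) − x₀·cosh − (ẋ₀/ω)·sinh
numerator   = 1.2330 − (0.5134)·1.905537 − (1.5432/3.6434)·1.622058 = -0.432342
denominator = 1 − 1.905537 = -0.905537
p = -0.432342 / -0.905537 = 0.4774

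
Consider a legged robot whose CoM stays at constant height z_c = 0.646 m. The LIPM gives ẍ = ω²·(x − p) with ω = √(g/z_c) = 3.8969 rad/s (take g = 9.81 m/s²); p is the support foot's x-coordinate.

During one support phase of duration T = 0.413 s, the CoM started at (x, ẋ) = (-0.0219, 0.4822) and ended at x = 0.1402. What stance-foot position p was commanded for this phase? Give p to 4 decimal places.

ωT = 3.8969·0.413 = 1.609420; cosh(ωT) = 2.599956, sinh(ωT) = 2.399953
x(T) = p + (x₀−p)·cosh(ωT) + (ẋ₀/ω)·sinh(ωT) ⇒ p·(1 − cosh) = x(T) − x₀·cosh − (ẋ₀/ω)·sinh
numerator   = 0.1402 − (-0.0219)·2.599956 − (0.4822/3.8969)·2.399953 = -0.099830
denominator = 1 − 2.599956 = -1.599956
p = -0.099830 / -1.599956 = 0.0624

p = 0.0624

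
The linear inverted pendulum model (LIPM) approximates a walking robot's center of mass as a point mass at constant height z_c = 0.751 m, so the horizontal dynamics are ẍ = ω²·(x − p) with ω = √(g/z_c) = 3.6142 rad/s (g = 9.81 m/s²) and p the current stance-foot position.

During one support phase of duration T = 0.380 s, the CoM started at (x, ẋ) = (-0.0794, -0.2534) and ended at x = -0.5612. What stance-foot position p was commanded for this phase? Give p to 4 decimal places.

ωT = 3.6142·0.380 = 1.373396; cosh(ωT) = 2.100992, sinh(ωT) = 1.847746
x(T) = p + (x₀−p)·cosh(ωT) + (ẋ₀/ω)·sinh(ωT) ⇒ p·(1 − cosh) = x(T) − x₀·cosh − (ẋ₀/ω)·sinh
numerator   = -0.5612 − (-0.0794)·2.100992 − (-0.2534/3.6142)·1.847746 = -0.264831
denominator = 1 − 2.100992 = -1.100992
p = -0.264831 / -1.100992 = 0.2405

p = 0.2405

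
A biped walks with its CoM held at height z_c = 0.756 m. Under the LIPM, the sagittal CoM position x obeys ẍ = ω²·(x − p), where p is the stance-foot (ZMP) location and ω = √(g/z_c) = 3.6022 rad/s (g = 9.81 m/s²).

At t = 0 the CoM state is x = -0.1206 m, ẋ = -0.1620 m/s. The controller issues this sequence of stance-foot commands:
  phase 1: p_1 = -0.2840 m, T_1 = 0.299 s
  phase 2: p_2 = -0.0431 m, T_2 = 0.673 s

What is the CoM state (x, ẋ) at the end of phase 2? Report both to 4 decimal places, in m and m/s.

x = 0.5525, ẋ = 2.1997

phase 1: p=-0.2840, T=0.299, ωT=1.077058, cosh=1.638312, sinh=1.297716; start (x,ẋ)=(-0.120600, -0.162000) → end (x,ẋ)=(-0.074661, 0.498428)
phase 2: p=-0.0431, T=0.673, ωT=2.424281, cosh=5.691322, sinh=5.602780; start (x,ẋ)=(-0.074661, 0.498428) → end (x,ẋ)=(0.552519, 2.199735)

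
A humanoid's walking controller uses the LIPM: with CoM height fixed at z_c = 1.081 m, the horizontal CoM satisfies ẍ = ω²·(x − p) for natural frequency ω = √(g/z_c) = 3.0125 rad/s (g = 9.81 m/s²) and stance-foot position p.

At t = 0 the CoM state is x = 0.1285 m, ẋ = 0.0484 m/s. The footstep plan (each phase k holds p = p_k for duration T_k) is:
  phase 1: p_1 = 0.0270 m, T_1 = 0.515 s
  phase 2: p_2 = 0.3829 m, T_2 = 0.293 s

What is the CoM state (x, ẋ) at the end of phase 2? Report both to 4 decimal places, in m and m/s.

x = 0.5533, ẋ = 0.9344

phase 1: p=0.0270, T=0.515, ωT=1.551438, cosh=2.465095, sinh=2.253152; start (x,ẋ)=(0.128500, 0.048400) → end (x,ẋ)=(0.313407, 0.808254)
phase 2: p=0.3829, T=0.293, ωT=0.882663, cosh=1.415504, sinh=1.001824; start (x,ẋ)=(0.313407, 0.808254) → end (x,ẋ)=(0.553322, 0.934358)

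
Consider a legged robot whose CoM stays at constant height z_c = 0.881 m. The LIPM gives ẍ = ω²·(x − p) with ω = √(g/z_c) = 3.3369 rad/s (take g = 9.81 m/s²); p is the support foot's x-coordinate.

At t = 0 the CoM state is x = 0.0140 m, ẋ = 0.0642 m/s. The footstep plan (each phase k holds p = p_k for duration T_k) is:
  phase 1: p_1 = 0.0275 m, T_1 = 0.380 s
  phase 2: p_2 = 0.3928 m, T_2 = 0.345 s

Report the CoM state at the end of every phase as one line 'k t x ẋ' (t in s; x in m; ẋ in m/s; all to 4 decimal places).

phase 1: p=0.0275, T=0.380, ωT=1.268022, cosh=1.917602, sinh=1.636214; start (x,ẋ)=(0.014000, 0.064200) → end (x,ẋ)=(0.033092, 0.049402)
phase 2: p=0.3928, T=0.345, ωT=1.151230, cosh=1.739164, sinh=1.422917; start (x,ẋ)=(0.033092, 0.049402) → end (x,ẋ)=(-0.211725, -1.622023)

1 0.3800 0.0331 0.0494
2 0.7250 -0.2117 -1.6220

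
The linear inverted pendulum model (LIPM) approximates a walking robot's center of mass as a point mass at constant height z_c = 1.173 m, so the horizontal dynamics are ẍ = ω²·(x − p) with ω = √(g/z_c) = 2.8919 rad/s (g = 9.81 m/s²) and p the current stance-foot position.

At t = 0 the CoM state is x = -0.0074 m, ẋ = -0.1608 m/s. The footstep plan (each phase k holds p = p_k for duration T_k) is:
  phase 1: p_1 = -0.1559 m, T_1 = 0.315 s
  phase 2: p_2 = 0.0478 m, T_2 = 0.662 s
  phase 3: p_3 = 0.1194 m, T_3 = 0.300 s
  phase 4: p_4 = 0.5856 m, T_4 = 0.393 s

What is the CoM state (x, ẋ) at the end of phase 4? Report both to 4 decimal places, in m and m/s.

x = 0.1999, ẋ = -0.6479

phase 1: p=-0.1559, T=0.315, ωT=0.910949, cosh=1.444411, sinh=1.042269; start (x,ẋ)=(-0.007400, -0.160800) → end (x,ẋ)=(0.000641, 0.215338)
phase 2: p=0.0478, T=0.662, ωT=1.914438, cosh=3.465274, sinh=3.317850; start (x,ẋ)=(0.000641, 0.215338) → end (x,ẋ)=(0.131437, 0.293722)
phase 3: p=0.1194, T=0.300, ωT=0.867570, cosh=1.400544, sinh=0.980573; start (x,ẋ)=(0.131437, 0.293722) → end (x,ẋ)=(0.235852, 0.445504)
phase 4: p=0.5856, T=0.393, ωT=1.136517, cosh=1.718415, sinh=1.397480; start (x,ẋ)=(0.235852, 0.445504) → end (x,ẋ)=(0.199874, -0.647899)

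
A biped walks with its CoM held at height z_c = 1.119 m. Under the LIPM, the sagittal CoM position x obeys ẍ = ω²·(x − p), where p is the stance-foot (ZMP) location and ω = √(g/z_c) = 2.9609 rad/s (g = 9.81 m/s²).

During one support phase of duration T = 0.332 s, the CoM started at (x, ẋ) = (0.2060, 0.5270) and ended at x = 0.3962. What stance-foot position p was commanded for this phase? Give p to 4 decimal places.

ωT = 2.9609·0.332 = 0.983019; cosh(ωT) = 1.523346, sinh(ωT) = 1.149166
x(T) = p + (x₀−p)·cosh(ωT) + (ẋ₀/ω)·sinh(ωT) ⇒ p·(1 − cosh) = x(T) − x₀·cosh − (ẋ₀/ω)·sinh
numerator   = 0.3962 − (0.2060)·1.523346 − (0.5270/2.9609)·1.149166 = -0.122145
denominator = 1 − 1.523346 = -0.523346
p = -0.122145 / -0.523346 = 0.2334

p = 0.2334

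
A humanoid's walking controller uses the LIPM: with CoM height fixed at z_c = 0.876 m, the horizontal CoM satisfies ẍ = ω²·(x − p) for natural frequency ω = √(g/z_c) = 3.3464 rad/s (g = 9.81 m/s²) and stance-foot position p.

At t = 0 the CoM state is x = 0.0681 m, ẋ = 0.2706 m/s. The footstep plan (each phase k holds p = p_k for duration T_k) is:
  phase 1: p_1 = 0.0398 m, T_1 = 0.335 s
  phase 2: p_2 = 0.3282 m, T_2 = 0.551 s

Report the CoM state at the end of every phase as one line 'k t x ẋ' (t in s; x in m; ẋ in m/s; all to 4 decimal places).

phase 1: p=0.0398, T=0.335, ωT=1.121044, cosh=1.696997, sinh=1.371058; start (x,ẋ)=(0.068100, 0.270600) → end (x,ẋ)=(0.198693, 0.589051)
phase 2: p=0.3282, T=0.551, ωT=1.843866, cosh=3.239567, sinh=3.081363; start (x,ẋ)=(0.198693, 0.589051) → end (x,ẋ)=(0.451051, 0.572862)

1 0.3350 0.1987 0.5891
2 0.8860 0.4511 0.5729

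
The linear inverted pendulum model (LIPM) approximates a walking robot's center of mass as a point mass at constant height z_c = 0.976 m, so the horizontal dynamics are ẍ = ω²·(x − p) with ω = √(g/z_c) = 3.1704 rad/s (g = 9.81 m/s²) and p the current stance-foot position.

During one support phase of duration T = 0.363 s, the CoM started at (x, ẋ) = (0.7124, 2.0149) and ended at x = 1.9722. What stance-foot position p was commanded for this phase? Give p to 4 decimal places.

ωT = 3.1704·0.363 = 1.150855; cosh(ωT) = 1.738631, sinh(ωT) = 1.422264
x(T) = p + (x₀−p)·cosh(ωT) + (ẋ₀/ω)·sinh(ωT) ⇒ p·(1 − cosh) = x(T) − x₀·cosh − (ẋ₀/ω)·sinh
numerator   = 1.9722 − (0.7124)·1.738631 − (2.0149/3.1704)·1.422264 = -0.170299
denominator = 1 − 1.738631 = -0.738631
p = -0.170299 / -0.738631 = 0.2306

p = 0.2306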